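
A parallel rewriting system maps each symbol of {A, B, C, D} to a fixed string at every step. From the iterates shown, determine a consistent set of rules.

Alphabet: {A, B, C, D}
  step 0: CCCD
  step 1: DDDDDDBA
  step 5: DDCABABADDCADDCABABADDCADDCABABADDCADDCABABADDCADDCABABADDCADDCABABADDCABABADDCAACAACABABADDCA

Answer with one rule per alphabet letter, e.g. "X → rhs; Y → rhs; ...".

A->CA, B->A, C->DD, D->BA

  step 0 ⇒ step 1: CCCD ⇒ DD·DD·DD·BA
    C ↦ DD
    D ↦ BA
    A ↦ CA  (constrained at step 1)
    B ↦ A  (constrained at step 1)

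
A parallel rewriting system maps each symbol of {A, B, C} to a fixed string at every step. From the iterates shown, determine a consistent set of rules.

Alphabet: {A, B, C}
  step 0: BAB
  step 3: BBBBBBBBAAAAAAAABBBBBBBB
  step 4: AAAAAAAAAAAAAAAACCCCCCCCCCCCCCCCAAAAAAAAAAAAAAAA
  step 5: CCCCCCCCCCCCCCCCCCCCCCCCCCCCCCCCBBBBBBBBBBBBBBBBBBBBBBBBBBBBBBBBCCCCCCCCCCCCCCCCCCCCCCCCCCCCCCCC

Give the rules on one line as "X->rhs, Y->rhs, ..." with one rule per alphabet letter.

  step 4 ⇒ step 5: AAAAAAAAAAAAAAAACCCCCCCCCCCCCCCCAAAAAAAAAAAAAAAA ⇒ CC·CC·CC·CC·CC·CC·CC·CC·CC·CC·CC·CC·CC·CC·CC·CC·BB·BB·BB·BB·BB·BB·BB·BB·BB·BB·BB·BB·BB·BB·BB·BB·CC·CC·CC·CC·CC·CC·CC·CC·CC·CC·CC·CC·CC·CC·CC·CC
    A ↦ CC
    C ↦ BB
  step 3 ⇒ step 4: BBBBBBBBAAAAAAAABBBBBBBB ⇒ AA·AA·AA·AA·AA·AA·AA·AA·CC·CC·CC·CC·CC·CC·CC·CC·AA·AA·AA·AA·AA·AA·AA·AA
    B ↦ AA

A->CC, B->AA, C->BB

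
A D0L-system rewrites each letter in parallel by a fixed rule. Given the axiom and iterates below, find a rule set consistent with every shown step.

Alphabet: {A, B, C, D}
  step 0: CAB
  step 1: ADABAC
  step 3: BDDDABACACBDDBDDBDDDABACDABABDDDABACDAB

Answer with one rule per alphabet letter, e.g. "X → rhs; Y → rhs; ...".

  step 0 ⇒ step 1: CAB ⇒ A·DAB·AC
    A ↦ DAB
    B ↦ AC
    C ↦ A
    D ↦ BDD  (constrained at step 1)

A->DAB, B->AC, C->A, D->BDD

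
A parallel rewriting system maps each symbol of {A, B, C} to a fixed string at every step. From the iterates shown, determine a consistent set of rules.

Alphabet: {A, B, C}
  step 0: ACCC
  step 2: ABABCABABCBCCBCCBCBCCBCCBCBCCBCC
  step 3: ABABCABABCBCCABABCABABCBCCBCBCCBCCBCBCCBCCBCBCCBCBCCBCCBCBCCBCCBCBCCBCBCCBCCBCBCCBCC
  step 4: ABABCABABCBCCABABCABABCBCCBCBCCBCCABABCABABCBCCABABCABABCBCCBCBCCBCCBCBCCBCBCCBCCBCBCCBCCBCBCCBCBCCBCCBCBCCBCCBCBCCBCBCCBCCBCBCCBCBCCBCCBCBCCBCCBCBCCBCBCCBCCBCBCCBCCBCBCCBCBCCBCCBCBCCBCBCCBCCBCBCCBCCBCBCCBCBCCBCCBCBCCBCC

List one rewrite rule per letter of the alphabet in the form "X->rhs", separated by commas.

A->ABA, B->BC, C->BCC

  step 3 ⇒ step 4: ABABCABABCBCCABABCABABCBCCBCBCCBCCBCBCCBCCBCBCCBCBCCBCCBCBCCBCCBCBCCBCBCCBCCBCBCCBCC ⇒ ABA·BC·ABA·BC·BCC·ABA·BC·ABA·BC·BCC·BC·BCC·BCC·ABA·BC·ABA·BC·BCC·ABA·BC·ABA·BC·BCC·BC·BCC·BCC·BC·BCC·BC·BCC·BCC·BC·BCC·BCC·BC·BCC·BC·BCC·BCC·BC·BCC·BCC·BC·BCC·BC·BCC·BCC·BC·BCC·BC·BCC·BCC·BC·BCC·BCC·BC·BCC·BC·BCC·BCC·BC·BCC·BCC·BC·BCC·BC·BCC·BCC·BC·BCC·BC·BCC·BCC·BC·BCC·BCC·BC·BCC·BC·BCC·BCC·BC·BCC·BCC
    A ↦ ABA
    B ↦ BC
    C ↦ BCC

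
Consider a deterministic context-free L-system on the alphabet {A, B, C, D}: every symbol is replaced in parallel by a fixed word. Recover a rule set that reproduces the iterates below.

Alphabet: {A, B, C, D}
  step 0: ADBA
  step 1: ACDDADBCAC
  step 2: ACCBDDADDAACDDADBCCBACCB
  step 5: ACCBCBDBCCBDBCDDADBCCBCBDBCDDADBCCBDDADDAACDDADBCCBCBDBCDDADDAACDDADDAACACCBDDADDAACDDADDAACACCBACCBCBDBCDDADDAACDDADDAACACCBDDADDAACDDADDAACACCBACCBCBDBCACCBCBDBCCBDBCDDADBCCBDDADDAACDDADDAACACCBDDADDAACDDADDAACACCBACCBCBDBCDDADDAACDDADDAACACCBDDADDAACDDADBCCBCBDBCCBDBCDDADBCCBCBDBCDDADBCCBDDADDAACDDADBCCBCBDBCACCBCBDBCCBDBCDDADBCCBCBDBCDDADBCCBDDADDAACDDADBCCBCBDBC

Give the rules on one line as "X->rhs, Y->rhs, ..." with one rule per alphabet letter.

A->AC, B->DBC, C->CB, D->DDA

  step 1 ⇒ step 2: ACDDADBCAC ⇒ AC·CB·DDA·DDA·AC·DDA·DBC·CB·AC·CB
    A ↦ AC
    B ↦ DBC
    C ↦ CB
    D ↦ DDA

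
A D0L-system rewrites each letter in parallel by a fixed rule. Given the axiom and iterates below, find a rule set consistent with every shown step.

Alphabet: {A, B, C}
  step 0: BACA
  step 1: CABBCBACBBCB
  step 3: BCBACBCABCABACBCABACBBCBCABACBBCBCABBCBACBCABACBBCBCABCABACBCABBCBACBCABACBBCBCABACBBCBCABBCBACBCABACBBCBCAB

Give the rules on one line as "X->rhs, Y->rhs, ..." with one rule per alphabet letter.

A->BCB, B->CAB, C->ACB

  step 0 ⇒ step 1: BACA ⇒ CAB·BCB·ACB·BCB
    A ↦ BCB
    B ↦ CAB
    C ↦ ACB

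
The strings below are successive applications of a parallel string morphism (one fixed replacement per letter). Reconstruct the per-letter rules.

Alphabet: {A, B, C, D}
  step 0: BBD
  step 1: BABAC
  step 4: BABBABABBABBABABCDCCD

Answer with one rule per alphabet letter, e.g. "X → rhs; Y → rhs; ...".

A->B, B->BA, C->CD, D->C

  step 0 ⇒ step 1: BBD ⇒ BA·BA·C
    B ↦ BA
    D ↦ C
    A ↦ B  (constrained at step 1)
    C ↦ CD  (constrained at step 1)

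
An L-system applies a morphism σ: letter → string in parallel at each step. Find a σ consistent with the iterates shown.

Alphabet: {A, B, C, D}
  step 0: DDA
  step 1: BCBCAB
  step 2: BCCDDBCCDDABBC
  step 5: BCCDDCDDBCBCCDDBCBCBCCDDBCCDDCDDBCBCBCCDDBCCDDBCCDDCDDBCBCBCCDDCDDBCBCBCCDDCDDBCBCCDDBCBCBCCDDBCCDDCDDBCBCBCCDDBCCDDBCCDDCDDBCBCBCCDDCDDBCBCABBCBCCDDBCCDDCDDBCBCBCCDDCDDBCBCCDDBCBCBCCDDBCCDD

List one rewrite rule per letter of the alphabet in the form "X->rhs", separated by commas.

A->AB, B->BC, C->CDD, D->BC

  step 1 ⇒ step 2: BCBCAB ⇒ BC·CDD·BC·CDD·AB·BC
    A ↦ AB
    B ↦ BC
    C ↦ CDD
  step 0 ⇒ step 1: DDA ⇒ BC·BC·AB
    D ↦ BC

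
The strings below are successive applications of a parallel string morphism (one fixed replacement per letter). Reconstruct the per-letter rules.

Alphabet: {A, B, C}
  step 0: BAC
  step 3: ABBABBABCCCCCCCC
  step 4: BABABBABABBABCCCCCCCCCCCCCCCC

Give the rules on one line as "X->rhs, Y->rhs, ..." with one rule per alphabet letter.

A->B, B->AB, C->CC

  step 3 ⇒ step 4: ABBABBABCCCCCCCC ⇒ B·AB·AB·B·AB·AB·B·AB·CC·CC·CC·CC·CC·CC·CC·CC
    A ↦ B
    B ↦ AB
    C ↦ CC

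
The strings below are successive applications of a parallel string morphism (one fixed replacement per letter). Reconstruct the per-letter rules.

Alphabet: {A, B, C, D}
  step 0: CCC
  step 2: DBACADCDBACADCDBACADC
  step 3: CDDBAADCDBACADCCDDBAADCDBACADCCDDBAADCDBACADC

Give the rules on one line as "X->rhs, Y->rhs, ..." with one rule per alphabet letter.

  step 2 ⇒ step 3: DBACADCDBACADCDBACADC ⇒ C·D·DBA·ADC·DBA·C·ADC·C·D·DBA·ADC·DBA·C·ADC·C·D·DBA·ADC·DBA·C·ADC
    A ↦ DBA
    B ↦ D
    C ↦ ADC
    D ↦ C

A->DBA, B->D, C->ADC, D->C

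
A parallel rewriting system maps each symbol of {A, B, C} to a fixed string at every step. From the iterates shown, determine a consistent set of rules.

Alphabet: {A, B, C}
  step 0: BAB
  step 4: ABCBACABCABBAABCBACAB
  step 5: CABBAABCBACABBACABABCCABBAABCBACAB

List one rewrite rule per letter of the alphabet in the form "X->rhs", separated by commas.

  step 4 ⇒ step 5: ABCBACABCABBAABCBACAB ⇒ C·AB·BA·AB·C·BA·C·AB·BA·C·AB·AB·C·C·AB·BA·AB·C·BA·C·AB
    A ↦ C
    B ↦ AB
    C ↦ BA

A->C, B->AB, C->BA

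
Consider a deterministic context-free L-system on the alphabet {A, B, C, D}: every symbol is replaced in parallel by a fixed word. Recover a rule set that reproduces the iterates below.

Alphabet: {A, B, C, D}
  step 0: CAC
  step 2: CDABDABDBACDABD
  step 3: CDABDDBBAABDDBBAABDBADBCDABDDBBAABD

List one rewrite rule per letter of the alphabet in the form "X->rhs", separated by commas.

  step 2 ⇒ step 3: CDABDABDBACDABD ⇒ CD·ABD·DB·BA·ABD·DB·BA·ABD·BA·DB·CD·ABD·DB·BA·ABD
    A ↦ DB
    B ↦ BA
    C ↦ CD
    D ↦ ABD

A->DB, B->BA, C->CD, D->ABD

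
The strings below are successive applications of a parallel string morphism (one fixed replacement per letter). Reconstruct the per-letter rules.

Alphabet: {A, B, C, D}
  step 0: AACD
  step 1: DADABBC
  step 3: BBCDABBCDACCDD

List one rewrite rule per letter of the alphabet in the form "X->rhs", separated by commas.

A->DA, B->D, C->BB, D->C

  step 0 ⇒ step 1: AACD ⇒ DA·DA·BB·C
    A ↦ DA
    C ↦ BB
    D ↦ C
    B ↦ D  (constrained at step 1)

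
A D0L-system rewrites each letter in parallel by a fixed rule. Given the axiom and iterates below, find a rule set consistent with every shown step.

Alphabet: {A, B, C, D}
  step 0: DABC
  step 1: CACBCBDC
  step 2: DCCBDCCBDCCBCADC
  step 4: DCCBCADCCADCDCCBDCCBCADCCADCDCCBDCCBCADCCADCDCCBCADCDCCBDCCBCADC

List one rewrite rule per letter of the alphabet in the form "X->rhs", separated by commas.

  step 1 ⇒ step 2: CACBCBDC ⇒ DC·CB·DC·CB·DC·CB·CA·DC
    A ↦ CB
    B ↦ CB
    C ↦ DC
    D ↦ CA

A->CB, B->CB, C->DC, D->CA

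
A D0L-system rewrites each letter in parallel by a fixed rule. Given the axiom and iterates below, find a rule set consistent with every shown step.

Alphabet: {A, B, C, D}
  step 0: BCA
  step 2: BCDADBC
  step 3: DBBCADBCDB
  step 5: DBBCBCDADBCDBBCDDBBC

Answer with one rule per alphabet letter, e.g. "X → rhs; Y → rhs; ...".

  step 2 ⇒ step 3: BCDADBC ⇒ D·B·BC·AD·BC·D·B
    A ↦ AD
    B ↦ D
    C ↦ B
    D ↦ BC

A->AD, B->D, C->B, D->BC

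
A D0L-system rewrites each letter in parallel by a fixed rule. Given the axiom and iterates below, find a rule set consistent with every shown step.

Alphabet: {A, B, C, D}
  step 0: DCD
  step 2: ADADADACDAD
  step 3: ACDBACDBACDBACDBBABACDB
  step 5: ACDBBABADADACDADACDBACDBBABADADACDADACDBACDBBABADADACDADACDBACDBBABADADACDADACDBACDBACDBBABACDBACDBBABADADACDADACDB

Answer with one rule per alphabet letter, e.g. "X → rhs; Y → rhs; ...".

A->ACD, B->AD, C->BBA, D->B

  step 2 ⇒ step 3: ADADADACDAD ⇒ ACD·B·ACD·B·ACD·B·ACD·BBA·B·ACD·B
    A ↦ ACD
    C ↦ BBA
    D ↦ B
    B ↦ AD  (constrained at step 3)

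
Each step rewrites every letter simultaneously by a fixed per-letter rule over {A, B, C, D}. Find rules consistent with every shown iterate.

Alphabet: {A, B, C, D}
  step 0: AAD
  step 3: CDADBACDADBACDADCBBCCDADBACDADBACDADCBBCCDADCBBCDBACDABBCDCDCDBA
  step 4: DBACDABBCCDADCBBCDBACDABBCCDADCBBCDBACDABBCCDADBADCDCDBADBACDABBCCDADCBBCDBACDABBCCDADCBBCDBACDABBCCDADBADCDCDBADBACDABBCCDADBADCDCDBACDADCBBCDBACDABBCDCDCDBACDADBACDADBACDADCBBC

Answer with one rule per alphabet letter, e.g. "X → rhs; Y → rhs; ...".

A->BBC, B->DC, C->DBA, D->CDA

  step 3 ⇒ step 4: CDADBACDADBACDADCBBCCDADBACDADBACDADCBBCCDADCBBCDBACDABBCDCDCDBA ⇒ DBA·CDA·BBC·CDA·DC·BBC·DBA·CDA·BBC·CDA·DC·BBC·DBA·CDA·BBC·CDA·DBA·DC·DC·DBA·DBA·CDA·BBC·CDA·DC·BBC·DBA·CDA·BBC·CDA·DC·BBC·DBA·CDA·BBC·CDA·DBA·DC·DC·DBA·DBA·CDA·BBC·CDA·DBA·DC·DC·DBA·CDA·DC·BBC·DBA·CDA·BBC·DC·DC·DBA·CDA·DBA·CDA·DBA·CDA·DC·BBC
    A ↦ BBC
    B ↦ DC
    C ↦ DBA
    D ↦ CDA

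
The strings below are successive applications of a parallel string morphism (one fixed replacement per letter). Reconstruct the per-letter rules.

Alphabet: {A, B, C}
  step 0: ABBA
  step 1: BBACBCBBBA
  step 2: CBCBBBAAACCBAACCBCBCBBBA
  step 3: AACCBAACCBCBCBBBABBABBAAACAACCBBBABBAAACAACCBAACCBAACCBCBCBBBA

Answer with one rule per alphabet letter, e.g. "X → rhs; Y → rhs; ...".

A->BBA, B->CB, C->AAC

  step 2 ⇒ step 3: CBCBBBAAACCBAACCBCBCBBBA ⇒ AAC·CB·AAC·CB·CB·CB·BBA·BBA·BBA·AAC·AAC·CB·BBA·BBA·AAC·AAC·CB·AAC·CB·AAC·CB·CB·CB·BBA
    A ↦ BBA
    B ↦ CB
    C ↦ AAC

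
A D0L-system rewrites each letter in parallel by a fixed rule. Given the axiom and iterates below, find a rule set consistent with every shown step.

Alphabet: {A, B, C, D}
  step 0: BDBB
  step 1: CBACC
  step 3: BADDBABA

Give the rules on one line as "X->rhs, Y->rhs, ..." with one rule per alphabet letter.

  step 0 ⇒ step 1: BDBB ⇒ C·BA·C·C
    B ↦ C
    D ↦ BA
    A ↦ C  (constrained at step 1)
    C ↦ D  (constrained at step 1)

A->C, B->C, C->D, D->BA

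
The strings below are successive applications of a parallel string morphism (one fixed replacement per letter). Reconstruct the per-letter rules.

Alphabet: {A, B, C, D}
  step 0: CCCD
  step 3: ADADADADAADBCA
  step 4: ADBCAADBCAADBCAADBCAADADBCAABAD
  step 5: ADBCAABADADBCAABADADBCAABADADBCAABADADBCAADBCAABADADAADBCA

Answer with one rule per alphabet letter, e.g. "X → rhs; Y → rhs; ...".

  step 4 ⇒ step 5: ADBCAADBCAADBCAADBCAADADBCAABAD ⇒ AD·BCA·A·B·AD·AD·BCA·A·B·AD·AD·BCA·A·B·AD·AD·BCA·A·B·AD·AD·BCA·AD·BCA·A·B·AD·AD·A·AD·BCA
    A ↦ AD
    B ↦ A
    C ↦ B
    D ↦ BCA

A->AD, B->A, C->B, D->BCA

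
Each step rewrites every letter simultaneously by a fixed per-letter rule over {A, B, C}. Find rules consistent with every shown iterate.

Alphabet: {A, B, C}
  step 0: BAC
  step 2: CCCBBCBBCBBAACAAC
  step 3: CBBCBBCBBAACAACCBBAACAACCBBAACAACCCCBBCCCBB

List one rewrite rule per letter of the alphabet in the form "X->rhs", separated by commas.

A->C, B->AAC, C->CBB

  step 2 ⇒ step 3: CCCBBCBBCBBAACAAC ⇒ CBB·CBB·CBB·AAC·AAC·CBB·AAC·AAC·CBB·AAC·AAC·C·C·CBB·C·C·CBB
    A ↦ C
    B ↦ AAC
    C ↦ CBB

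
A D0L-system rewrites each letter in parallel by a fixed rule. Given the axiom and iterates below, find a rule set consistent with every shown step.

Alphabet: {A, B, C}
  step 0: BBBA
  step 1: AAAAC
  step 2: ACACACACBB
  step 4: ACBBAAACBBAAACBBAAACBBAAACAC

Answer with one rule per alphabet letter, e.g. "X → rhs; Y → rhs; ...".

  step 1 ⇒ step 2: AAAAC ⇒ AC·AC·AC·AC·BB
    A ↦ AC
    C ↦ BB
  step 0 ⇒ step 1: BBBA ⇒ A·A·A·AC
    B ↦ A

A->AC, B->A, C->BB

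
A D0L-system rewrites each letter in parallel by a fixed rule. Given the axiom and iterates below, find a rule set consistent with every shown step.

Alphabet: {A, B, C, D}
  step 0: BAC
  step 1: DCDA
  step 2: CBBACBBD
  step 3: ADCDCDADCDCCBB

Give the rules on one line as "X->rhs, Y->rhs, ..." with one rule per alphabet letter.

  step 2 ⇒ step 3: CBBACBBD ⇒ A·DC·DC·D·A·DC·DC·CBB
    A ↦ D
    B ↦ DC
    C ↦ A
    D ↦ CBB

A->D, B->DC, C->A, D->CBB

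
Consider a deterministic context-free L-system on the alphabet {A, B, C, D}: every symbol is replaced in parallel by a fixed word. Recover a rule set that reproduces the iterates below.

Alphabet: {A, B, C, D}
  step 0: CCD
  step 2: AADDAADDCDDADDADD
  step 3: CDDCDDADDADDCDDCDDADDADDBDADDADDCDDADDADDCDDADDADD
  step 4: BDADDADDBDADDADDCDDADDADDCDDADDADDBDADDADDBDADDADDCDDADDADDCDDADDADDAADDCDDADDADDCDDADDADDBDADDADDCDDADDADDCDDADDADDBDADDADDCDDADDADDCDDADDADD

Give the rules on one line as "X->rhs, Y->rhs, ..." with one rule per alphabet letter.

A->CDD, B->A, C->BD, D->ADD

  step 3 ⇒ step 4: CDDCDDADDADDCDDCDDADDADDBDADDADDCDDADDADDCDDADDADD ⇒ BD·ADD·ADD·BD·ADD·ADD·CDD·ADD·ADD·CDD·ADD·ADD·BD·ADD·ADD·BD·ADD·ADD·CDD·ADD·ADD·CDD·ADD·ADD·A·ADD·CDD·ADD·ADD·CDD·ADD·ADD·BD·ADD·ADD·CDD·ADD·ADD·CDD·ADD·ADD·BD·ADD·ADD·CDD·ADD·ADD·CDD·ADD·ADD
    A ↦ CDD
    B ↦ A
    C ↦ BD
    D ↦ ADD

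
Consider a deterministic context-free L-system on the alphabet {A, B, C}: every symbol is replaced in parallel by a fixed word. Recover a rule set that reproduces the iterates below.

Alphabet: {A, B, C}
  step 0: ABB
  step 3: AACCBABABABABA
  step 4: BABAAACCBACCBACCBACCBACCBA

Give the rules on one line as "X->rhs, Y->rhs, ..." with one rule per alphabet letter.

A->BA, B->CC, C->A

  step 3 ⇒ step 4: AACCBABABABABA ⇒ BA·BA·A·A·CC·BA·CC·BA·CC·BA·CC·BA·CC·BA
    A ↦ BA
    B ↦ CC
    C ↦ A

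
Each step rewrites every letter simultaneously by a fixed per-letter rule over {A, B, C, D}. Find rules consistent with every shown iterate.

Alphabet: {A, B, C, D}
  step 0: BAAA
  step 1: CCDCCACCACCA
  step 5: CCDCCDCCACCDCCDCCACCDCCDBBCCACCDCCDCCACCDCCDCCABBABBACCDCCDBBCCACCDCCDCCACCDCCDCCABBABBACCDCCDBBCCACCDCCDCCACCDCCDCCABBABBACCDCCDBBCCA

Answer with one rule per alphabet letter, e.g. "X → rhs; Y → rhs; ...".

A->CCA, B->CCD, C->B, D->A

  step 0 ⇒ step 1: BAAA ⇒ CCD·CCA·CCA·CCA
    A ↦ CCA
    B ↦ CCD
    C ↦ B  (constrained at step 1)
    D ↦ A  (constrained at step 1)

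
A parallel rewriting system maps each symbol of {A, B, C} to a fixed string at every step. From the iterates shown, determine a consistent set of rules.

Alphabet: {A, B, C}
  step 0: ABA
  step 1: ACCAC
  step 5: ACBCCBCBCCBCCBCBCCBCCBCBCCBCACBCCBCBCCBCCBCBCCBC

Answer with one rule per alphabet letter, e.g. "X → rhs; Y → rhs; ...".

A->AC, B->C, C->BC

  step 0 ⇒ step 1: ABA ⇒ AC·C·AC
    A ↦ AC
    B ↦ C
    C ↦ BC  (constrained at step 1)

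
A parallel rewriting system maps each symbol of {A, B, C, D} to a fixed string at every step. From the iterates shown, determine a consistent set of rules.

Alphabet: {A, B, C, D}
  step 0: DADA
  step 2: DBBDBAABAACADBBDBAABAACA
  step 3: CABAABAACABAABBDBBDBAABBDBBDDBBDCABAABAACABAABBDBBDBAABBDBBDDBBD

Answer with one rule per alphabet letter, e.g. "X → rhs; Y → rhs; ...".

  step 2 ⇒ step 3: DBBDBAABAACADBBDBAABAACA ⇒ CA·BAA·BAA·CA·BAA·BBD·BBD·BAA·BBD·BBD·D·BBD·CA·BAA·BAA·CA·BAA·BBD·BBD·BAA·BBD·BBD·D·BBD
    A ↦ BBD
    B ↦ BAA
    C ↦ D
    D ↦ CA

A->BBD, B->BAA, C->D, D->CA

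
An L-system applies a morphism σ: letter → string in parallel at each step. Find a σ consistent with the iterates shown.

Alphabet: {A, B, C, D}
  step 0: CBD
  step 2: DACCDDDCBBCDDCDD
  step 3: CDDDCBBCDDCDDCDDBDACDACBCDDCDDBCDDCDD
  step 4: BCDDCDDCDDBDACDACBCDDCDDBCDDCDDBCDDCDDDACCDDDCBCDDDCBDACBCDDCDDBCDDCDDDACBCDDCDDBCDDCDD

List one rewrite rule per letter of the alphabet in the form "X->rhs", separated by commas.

  step 3 ⇒ step 4: CDDDCBBCDDCDDCDDBDACDACBCDDCDDBCDDCDD ⇒ B·CDD·CDD·CDD·B·DAC·DAC·B·CDD·CDD·B·CDD·CDD·B·CDD·CDD·DAC·CDD·DC·B·CDD·DC·B·DAC·B·CDD·CDD·B·CDD·CDD·DAC·B·CDD·CDD·B·CDD·CDD
    A ↦ DC
    B ↦ DAC
    C ↦ B
    D ↦ CDD

A->DC, B->DAC, C->B, D->CDD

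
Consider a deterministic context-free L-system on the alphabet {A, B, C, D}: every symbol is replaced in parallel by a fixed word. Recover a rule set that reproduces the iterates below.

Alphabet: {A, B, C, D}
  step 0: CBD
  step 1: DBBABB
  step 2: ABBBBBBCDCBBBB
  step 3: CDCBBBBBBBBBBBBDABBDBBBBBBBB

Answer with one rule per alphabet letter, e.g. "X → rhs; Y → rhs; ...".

A->CDC, B->BB, C->D, D->ABB

  step 2 ⇒ step 3: ABBBBBBCDCBBBB ⇒ CDC·BB·BB·BB·BB·BB·BB·D·ABB·D·BB·BB·BB·BB
    A ↦ CDC
    B ↦ BB
    C ↦ D
    D ↦ ABB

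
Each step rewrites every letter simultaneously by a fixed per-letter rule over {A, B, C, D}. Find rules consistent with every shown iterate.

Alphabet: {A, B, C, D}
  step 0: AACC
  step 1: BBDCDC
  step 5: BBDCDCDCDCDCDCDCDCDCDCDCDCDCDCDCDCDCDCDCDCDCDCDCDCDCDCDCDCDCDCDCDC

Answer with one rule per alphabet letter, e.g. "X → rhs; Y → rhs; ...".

  step 0 ⇒ step 1: AACC ⇒ B·B·DC·DC
    A ↦ B
    C ↦ DC
    B ↦ A  (constrained at step 1)
    D ↦ DC  (constrained at step 1)

A->B, B->A, C->DC, D->DC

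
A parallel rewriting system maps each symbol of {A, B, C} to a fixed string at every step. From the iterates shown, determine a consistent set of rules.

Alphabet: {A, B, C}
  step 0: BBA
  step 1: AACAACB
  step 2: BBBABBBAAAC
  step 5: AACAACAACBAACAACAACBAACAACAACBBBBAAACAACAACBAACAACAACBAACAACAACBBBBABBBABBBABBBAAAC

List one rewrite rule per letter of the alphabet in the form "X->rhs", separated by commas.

  step 1 ⇒ step 2: AACAACB ⇒ B·B·BA·B·B·BA·AAC
    A ↦ B
    B ↦ AAC
    C ↦ BA

A->B, B->AAC, C->BA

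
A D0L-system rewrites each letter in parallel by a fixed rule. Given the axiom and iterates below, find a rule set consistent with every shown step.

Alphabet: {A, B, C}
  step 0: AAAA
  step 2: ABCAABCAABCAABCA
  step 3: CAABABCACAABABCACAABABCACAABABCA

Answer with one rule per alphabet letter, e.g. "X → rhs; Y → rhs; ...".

A->CA, B->AB, C->AB

  step 2 ⇒ step 3: ABCAABCAABCAABCA ⇒ CA·AB·AB·CA·CA·AB·AB·CA·CA·AB·AB·CA·CA·AB·AB·CA
    A ↦ CA
    B ↦ AB
    C ↦ AB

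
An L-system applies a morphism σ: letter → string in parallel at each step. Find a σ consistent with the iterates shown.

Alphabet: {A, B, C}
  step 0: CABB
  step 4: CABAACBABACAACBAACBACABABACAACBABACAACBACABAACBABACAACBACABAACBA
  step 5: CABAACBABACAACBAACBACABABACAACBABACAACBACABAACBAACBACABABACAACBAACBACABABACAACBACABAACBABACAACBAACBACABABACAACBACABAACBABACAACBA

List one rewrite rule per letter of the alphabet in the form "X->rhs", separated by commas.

  step 4 ⇒ step 5: CABAACBABACAACBAACBACABABACAACBABACAACBACABAACBABACAACBACABAACBA ⇒ CA·BA·AC·BA·BA·CA·AC·BA·AC·BA·CA·BA·BA·CA·AC·BA·BA·CA·AC·BA·CA·BA·AC·BA·AC·BA·CA·BA·BA·CA·AC·BA·AC·BA·CA·BA·BA·CA·AC·BA·CA·BA·AC·BA·BA·CA·AC·BA·AC·BA·CA·BA·BA·CA·AC·BA·CA·BA·AC·BA·BA·CA·AC·BA
    A ↦ BA
    B ↦ AC
    C ↦ CA

A->BA, B->AC, C->CA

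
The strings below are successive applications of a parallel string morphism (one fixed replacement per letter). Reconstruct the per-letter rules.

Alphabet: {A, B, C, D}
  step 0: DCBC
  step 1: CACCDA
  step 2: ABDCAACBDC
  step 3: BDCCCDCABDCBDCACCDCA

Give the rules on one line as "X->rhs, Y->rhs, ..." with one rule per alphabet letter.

A->BDC, B->CCD, C->A, D->C

  step 2 ⇒ step 3: ABDCAACBDC ⇒ BDC·CCD·C·A·BDC·BDC·A·CCD·C·A
    A ↦ BDC
    B ↦ CCD
    C ↦ A
    D ↦ C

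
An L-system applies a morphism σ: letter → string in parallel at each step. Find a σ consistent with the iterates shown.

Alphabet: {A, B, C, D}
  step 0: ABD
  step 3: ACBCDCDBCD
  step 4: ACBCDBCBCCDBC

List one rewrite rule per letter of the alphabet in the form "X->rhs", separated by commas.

  step 3 ⇒ step 4: ACBCDCDBCD ⇒ AC·B·CD·B·C·B·C·CD·B·C
    A ↦ AC
    B ↦ CD
    C ↦ B
    D ↦ C

A->AC, B->CD, C->B, D->C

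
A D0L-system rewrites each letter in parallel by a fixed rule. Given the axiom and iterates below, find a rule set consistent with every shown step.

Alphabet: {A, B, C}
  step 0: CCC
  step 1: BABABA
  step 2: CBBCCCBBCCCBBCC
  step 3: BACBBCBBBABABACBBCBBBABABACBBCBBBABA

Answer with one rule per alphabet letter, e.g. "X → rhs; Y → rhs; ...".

A->CC, B->CBB, C->BA

  step 2 ⇒ step 3: CBBCCCBBCCCBBCC ⇒ BA·CBB·CBB·BA·BA·BA·CBB·CBB·BA·BA·BA·CBB·CBB·BA·BA
    B ↦ CBB
    C ↦ BA
  step 1 ⇒ step 2: BABABA ⇒ CBB·CC·CBB·CC·CBB·CC
    A ↦ CC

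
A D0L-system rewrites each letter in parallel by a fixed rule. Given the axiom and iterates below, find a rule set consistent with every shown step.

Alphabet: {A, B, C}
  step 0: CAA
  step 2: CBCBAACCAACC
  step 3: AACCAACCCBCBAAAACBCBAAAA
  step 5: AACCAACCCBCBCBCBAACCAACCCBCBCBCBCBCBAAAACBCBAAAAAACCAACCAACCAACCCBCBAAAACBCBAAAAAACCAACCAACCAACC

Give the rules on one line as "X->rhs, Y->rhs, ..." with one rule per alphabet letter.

  step 2 ⇒ step 3: CBCBAACCAACC ⇒ AA·CC·AA·CC·CB·CB·AA·AA·CB·CB·AA·AA
    A ↦ CB
    B ↦ CC
    C ↦ AA

A->CB, B->CC, C->AA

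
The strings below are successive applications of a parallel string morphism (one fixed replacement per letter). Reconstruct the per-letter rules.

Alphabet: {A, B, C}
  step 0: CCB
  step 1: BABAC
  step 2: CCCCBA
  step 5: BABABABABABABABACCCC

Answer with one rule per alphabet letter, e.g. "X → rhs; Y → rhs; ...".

A->C, B->C, C->BA

  step 1 ⇒ step 2: BABAC ⇒ C·C·C·C·BA
    A ↦ C
    B ↦ C
    C ↦ BA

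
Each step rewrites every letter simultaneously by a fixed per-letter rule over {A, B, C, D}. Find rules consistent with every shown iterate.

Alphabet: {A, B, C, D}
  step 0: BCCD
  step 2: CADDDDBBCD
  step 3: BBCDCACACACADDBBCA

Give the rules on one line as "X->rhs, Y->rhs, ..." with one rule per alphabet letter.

  step 2 ⇒ step 3: CADDDDBBCD ⇒ BB·CD·CA·CA·CA·CA·D·D·BB·CA
    A ↦ CD
    B ↦ D
    C ↦ BB
    D ↦ CA

A->CD, B->D, C->BB, D->CA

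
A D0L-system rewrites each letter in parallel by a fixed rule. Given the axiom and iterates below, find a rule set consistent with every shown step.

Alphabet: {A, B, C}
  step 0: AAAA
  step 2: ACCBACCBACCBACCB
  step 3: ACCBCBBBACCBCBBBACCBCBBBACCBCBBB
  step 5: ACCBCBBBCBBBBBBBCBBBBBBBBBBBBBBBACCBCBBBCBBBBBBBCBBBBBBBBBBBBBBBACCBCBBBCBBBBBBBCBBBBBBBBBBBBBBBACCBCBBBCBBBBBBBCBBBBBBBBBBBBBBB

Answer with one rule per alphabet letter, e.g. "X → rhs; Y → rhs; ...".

A->AC, B->BB, C->CB

  step 2 ⇒ step 3: ACCBACCBACCBACCB ⇒ AC·CB·CB·BB·AC·CB·CB·BB·AC·CB·CB·BB·AC·CB·CB·BB
    A ↦ AC
    B ↦ BB
    C ↦ CB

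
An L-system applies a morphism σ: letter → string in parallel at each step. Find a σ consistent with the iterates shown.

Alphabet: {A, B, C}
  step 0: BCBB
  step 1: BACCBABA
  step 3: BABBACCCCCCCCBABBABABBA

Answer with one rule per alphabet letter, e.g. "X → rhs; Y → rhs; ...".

  step 0 ⇒ step 1: BCBB ⇒ BA·CC·BA·BA
    B ↦ BA
    C ↦ CC
    A ↦ B  (constrained at step 1)

A->B, B->BA, C->CC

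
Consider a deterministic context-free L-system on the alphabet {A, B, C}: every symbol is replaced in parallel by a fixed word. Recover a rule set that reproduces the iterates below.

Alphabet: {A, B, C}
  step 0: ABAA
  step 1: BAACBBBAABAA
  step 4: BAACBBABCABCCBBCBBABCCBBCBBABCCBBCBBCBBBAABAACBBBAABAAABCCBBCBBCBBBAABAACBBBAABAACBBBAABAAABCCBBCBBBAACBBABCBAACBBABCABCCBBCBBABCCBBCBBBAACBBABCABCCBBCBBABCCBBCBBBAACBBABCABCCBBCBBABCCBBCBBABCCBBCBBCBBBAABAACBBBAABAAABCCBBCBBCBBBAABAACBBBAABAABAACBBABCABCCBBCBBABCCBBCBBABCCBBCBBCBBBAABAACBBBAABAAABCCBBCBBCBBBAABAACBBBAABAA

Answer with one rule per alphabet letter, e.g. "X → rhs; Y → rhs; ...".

  step 0 ⇒ step 1: ABAA ⇒ BAA·CBB·BAA·BAA
    A ↦ BAA
    B ↦ CBB
    C ↦ ABC  (constrained at step 1)

A->BAA, B->CBB, C->ABC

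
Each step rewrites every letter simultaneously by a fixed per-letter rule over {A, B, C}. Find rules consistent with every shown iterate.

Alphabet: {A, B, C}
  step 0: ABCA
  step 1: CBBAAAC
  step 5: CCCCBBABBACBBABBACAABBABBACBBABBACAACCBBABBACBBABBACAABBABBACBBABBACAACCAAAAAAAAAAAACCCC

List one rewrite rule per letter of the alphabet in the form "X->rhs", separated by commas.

A->C, B->BBA, C->AA

  step 0 ⇒ step 1: ABCA ⇒ C·BBA·AA·C
    A ↦ C
    B ↦ BBA
    C ↦ AA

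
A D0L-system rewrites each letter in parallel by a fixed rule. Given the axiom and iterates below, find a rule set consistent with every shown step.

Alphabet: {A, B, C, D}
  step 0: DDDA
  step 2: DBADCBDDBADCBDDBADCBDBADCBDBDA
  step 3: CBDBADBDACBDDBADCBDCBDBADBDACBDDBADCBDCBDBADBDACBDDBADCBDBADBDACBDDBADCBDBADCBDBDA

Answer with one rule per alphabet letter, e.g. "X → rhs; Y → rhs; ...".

A->BDA, B->BAD, C->D, D->CBD

  step 2 ⇒ step 3: DBADCBDDBADCBDDBADCBDBADCBDBDA ⇒ CBD·BAD·BDA·CBD·D·BAD·CBD·CBD·BAD·BDA·CBD·D·BAD·CBD·CBD·BAD·BDA·CBD·D·BAD·CBD·BAD·BDA·CBD·D·BAD·CBD·BAD·CBD·BDA
    A ↦ BDA
    B ↦ BAD
    C ↦ D
    D ↦ CBD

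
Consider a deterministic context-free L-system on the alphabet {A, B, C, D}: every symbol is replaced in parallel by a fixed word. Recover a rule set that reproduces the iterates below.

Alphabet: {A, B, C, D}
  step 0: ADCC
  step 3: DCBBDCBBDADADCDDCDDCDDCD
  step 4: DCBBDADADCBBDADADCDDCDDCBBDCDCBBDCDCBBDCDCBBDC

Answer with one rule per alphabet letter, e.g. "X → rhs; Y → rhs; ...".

A->D, B->DA, C->BB, D->DC

  step 3 ⇒ step 4: DCBBDCBBDADADCDDCDDCDDCD ⇒ DC·BB·DA·DA·DC·BB·DA·DA·DC·D·DC·D·DC·BB·DC·DC·BB·DC·DC·BB·DC·DC·BB·DC
    A ↦ D
    B ↦ DA
    C ↦ BB
    D ↦ DC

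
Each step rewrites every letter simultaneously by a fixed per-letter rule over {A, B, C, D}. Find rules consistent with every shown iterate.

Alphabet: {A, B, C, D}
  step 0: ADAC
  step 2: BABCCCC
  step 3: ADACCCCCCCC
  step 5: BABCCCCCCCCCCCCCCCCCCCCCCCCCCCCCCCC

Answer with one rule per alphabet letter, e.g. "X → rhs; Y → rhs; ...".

  step 2 ⇒ step 3: BABCCCC ⇒ A·D·A·CC·CC·CC·CC
    A ↦ D
    B ↦ A
    C ↦ CC
    D ↦ B  (constrained at step 0)

A->D, B->A, C->CC, D->B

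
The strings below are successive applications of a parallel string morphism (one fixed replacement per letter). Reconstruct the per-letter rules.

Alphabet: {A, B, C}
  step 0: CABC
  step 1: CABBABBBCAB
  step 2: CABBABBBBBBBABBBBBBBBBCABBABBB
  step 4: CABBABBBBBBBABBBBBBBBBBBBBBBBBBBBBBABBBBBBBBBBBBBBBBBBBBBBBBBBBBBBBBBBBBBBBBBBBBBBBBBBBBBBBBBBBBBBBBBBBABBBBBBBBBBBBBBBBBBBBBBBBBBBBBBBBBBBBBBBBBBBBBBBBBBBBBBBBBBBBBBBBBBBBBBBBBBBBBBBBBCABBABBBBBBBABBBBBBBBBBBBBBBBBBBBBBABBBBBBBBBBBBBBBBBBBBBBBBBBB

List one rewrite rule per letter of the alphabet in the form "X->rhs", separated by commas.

  step 1 ⇒ step 2: CABBABBBCAB ⇒ CAB·BA·BBB·BBB·BA·BBB·BBB·BBB·CAB·BA·BBB
    A ↦ BA
    B ↦ BBB
    C ↦ CAB

A->BA, B->BBB, C->CAB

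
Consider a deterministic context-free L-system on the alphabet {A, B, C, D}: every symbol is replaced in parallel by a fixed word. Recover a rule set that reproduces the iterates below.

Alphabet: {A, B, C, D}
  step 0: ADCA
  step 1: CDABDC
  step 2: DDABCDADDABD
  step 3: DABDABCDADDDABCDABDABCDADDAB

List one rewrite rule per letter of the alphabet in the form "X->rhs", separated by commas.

  step 2 ⇒ step 3: DDABCDADDABD ⇒ DAB·DAB·C·DAD·D·DAB·C·DAB·DAB·C·DAD·DAB
    A ↦ C
    B ↦ DAD
    C ↦ D
    D ↦ DAB

A->C, B->DAD, C->D, D->DAB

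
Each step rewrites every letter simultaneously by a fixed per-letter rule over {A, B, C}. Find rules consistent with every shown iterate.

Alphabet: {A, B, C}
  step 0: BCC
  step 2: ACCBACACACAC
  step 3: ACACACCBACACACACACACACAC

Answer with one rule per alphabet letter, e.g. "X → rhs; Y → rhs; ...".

A->AC, B->CB, C->AC

  step 2 ⇒ step 3: ACCBACACACAC ⇒ AC·AC·AC·CB·AC·AC·AC·AC·AC·AC·AC·AC
    A ↦ AC
    B ↦ CB
    C ↦ AC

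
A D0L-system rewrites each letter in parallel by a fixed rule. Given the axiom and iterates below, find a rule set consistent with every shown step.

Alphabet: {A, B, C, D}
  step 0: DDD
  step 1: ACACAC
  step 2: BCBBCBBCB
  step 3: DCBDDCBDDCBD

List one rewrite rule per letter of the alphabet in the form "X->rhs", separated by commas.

A->B, B->D, C->CB, D->AC

  step 2 ⇒ step 3: BCBBCBBCB ⇒ D·CB·D·D·CB·D·D·CB·D
    B ↦ D
    C ↦ CB
  step 1 ⇒ step 2: ACACAC ⇒ B·CB·B·CB·B·CB
    A ↦ B
  step 0 ⇒ step 1: DDD ⇒ AC·AC·AC
    D ↦ AC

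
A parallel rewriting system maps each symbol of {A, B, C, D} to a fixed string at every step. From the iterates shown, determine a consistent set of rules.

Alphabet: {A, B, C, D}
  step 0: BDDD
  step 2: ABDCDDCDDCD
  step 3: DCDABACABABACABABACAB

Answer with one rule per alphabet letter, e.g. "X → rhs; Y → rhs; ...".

  step 2 ⇒ step 3: ABDCDDCDDCD ⇒ DC·D·AB·AC·AB·AB·AC·AB·AB·AC·AB
    A ↦ DC
    B ↦ D
    C ↦ AC
    D ↦ AB

A->DC, B->D, C->AC, D->AB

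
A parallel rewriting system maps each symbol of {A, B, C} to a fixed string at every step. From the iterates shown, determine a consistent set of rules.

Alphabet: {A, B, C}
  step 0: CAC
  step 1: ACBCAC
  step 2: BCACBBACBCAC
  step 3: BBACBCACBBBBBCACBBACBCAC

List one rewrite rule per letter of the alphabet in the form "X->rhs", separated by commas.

A->BC, B->BB, C->AC

  step 2 ⇒ step 3: BCACBBACBCAC ⇒ BB·AC·BC·AC·BB·BB·BC·AC·BB·AC·BC·AC
    A ↦ BC
    B ↦ BB
    C ↦ AC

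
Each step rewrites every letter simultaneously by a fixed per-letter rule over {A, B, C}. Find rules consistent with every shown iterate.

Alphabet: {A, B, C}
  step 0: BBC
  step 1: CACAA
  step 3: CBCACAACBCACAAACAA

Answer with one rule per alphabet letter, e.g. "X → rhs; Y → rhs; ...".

A->CBC, B->CA, C->A

  step 0 ⇒ step 1: BBC ⇒ CA·CA·A
    B ↦ CA
    C ↦ A
    A ↦ CBC  (constrained at step 1)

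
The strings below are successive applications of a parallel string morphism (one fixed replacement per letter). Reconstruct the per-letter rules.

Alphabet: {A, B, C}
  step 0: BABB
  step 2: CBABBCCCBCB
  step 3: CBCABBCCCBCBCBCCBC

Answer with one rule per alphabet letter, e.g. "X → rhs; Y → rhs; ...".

A->ABB, B->C, C->CB

  step 2 ⇒ step 3: CBABBCCCBCB ⇒ CB·C·ABB·C·C·CB·CB·CB·C·CB·C
    A ↦ ABB
    B ↦ C
    C ↦ CB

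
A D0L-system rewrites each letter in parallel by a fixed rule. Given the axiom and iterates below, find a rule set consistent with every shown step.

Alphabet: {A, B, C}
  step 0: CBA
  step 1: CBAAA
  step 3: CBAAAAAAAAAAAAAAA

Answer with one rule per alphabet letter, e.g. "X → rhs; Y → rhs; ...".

  step 0 ⇒ step 1: CBA ⇒ CB·A·AA
    A ↦ AA
    B ↦ A
    C ↦ CB

A->AA, B->A, C->CB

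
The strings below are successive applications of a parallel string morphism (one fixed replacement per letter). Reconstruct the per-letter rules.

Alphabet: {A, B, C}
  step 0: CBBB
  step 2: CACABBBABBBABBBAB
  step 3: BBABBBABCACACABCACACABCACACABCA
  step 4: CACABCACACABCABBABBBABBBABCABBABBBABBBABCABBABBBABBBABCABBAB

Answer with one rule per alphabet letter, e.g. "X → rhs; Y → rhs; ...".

  step 3 ⇒ step 4: BBABBBABCACACABCACACABCACACABCA ⇒ CA·CA·B·CA·CA·CA·B·CA·BBA·B·BBA·B·BBA·B·CA·BBA·B·BBA·B·BBA·B·CA·BBA·B·BBA·B·BBA·B·CA·BBA·B
    A ↦ B
    B ↦ CA
    C ↦ BBA

A->B, B->CA, C->BBA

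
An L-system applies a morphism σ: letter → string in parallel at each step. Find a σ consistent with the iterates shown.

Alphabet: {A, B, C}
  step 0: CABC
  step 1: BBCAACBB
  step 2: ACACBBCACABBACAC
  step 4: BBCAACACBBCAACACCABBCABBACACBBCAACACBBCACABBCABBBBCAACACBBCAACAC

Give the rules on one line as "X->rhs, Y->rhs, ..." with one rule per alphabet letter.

A->CA, B->AC, C->BB

  step 1 ⇒ step 2: BBCAACBB ⇒ AC·AC·BB·CA·CA·BB·AC·AC
    A ↦ CA
    B ↦ AC
    C ↦ BB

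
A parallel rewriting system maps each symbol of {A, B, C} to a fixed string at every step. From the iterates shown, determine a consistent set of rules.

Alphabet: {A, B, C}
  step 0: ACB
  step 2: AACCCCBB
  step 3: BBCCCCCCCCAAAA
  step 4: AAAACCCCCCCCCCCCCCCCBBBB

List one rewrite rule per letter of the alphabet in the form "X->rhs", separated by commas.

  step 3 ⇒ step 4: BBCCCCCCCCAAAA ⇒ AA·AA·CC·CC·CC·CC·CC·CC·CC·CC·B·B·B·B
    A ↦ B
    B ↦ AA
    C ↦ CC

A->B, B->AA, C->CC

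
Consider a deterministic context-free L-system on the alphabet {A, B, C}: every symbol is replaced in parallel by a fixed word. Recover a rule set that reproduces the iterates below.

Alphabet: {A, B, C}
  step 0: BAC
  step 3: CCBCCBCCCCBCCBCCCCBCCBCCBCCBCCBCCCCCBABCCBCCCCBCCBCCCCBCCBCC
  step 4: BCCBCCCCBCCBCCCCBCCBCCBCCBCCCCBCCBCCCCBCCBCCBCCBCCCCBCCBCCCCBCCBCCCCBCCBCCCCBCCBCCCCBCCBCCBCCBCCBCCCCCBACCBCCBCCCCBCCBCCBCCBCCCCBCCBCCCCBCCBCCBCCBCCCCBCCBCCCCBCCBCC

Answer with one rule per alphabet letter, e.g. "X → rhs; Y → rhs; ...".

  step 3 ⇒ step 4: CCBCCBCCCCBCCBCCCCBCCBCCBCCBCCBCCCCCBABCCBCCCCBCCBCCCCBCCBCC ⇒ BCC·BCC·CC·BCC·BCC·CC·BCC·BCC·BCC·BCC·CC·BCC·BCC·CC·BCC·BCC·BCC·BCC·CC·BCC·BCC·CC·BCC·BCC·CC·BCC·BCC·CC·BCC·BCC·CC·BCC·BCC·BCC·BCC·BCC·CC·CBA·CC·BCC·BCC·CC·BCC·BCC·BCC·BCC·CC·BCC·BCC·CC·BCC·BCC·BCC·BCC·CC·BCC·BCC·CC·BCC·BCC
    A ↦ CBA
    B ↦ CC
    C ↦ BCC

A->CBA, B->CC, C->BCC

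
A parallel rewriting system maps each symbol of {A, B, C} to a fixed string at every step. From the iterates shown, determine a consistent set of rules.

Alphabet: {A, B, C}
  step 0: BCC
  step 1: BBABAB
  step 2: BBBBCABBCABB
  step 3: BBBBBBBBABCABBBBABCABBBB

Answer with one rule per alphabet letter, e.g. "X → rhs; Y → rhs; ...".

  step 2 ⇒ step 3: BBBBCABBCABB ⇒ BB·BB·BB·BB·AB·CA·BB·BB·AB·CA·BB·BB
    A ↦ CA
    B ↦ BB
    C ↦ AB

A->CA, B->BB, C->AB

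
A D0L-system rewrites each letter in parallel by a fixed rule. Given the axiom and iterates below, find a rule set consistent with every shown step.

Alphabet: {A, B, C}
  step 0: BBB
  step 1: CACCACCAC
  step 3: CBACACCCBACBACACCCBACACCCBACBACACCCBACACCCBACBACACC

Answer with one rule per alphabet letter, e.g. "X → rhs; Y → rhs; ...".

  step 0 ⇒ step 1: BBB ⇒ CAC·CAC·CAC
    B ↦ CAC
    A ↦ C  (constrained at step 1)
    C ↦ CBA  (constrained at step 1)

A->C, B->CAC, C->CBA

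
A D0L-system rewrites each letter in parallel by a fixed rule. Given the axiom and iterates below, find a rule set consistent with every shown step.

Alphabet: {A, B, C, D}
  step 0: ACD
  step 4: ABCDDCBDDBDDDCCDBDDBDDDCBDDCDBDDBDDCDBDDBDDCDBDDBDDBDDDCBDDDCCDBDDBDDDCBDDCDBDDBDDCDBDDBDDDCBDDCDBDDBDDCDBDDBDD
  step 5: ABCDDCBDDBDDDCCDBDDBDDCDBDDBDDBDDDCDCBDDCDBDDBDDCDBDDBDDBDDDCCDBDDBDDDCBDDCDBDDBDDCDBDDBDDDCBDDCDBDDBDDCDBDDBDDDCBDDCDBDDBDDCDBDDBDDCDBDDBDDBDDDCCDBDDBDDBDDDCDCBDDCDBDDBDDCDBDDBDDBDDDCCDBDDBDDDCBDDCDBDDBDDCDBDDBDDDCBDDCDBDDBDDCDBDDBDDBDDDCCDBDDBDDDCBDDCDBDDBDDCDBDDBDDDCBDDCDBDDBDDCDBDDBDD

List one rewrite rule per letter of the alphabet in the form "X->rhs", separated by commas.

A->AB, B->CD, C->DC, D->BDD

  step 4 ⇒ step 5: ABCDDCBDDBDDDCCDBDDBDDDCBDDCDBDDBDDCDBDDBDDCDBDDBDDBDDDCBDDDCCDBDDBDDDCBDDCDBDDBDDCDBDDBDDDCBDDCDBDDBDDCDBDDBDD ⇒ AB·CD·DC·BDD·BDD·DC·CD·BDD·BDD·CD·BDD·BDD·BDD·DC·DC·BDD·CD·BDD·BDD·CD·BDD·BDD·BDD·DC·CD·BDD·BDD·DC·BDD·CD·BDD·BDD·CD·BDD·BDD·DC·BDD·CD·BDD·BDD·CD·BDD·BDD·DC·BDD·CD·BDD·BDD·CD·BDD·BDD·CD·BDD·BDD·BDD·DC·CD·BDD·BDD·BDD·DC·DC·BDD·CD·BDD·BDD·CD·BDD·BDD·BDD·DC·CD·BDD·BDD·DC·BDD·CD·BDD·BDD·CD·BDD·BDD·DC·BDD·CD·BDD·BDD·CD·BDD·BDD·BDD·DC·CD·BDD·BDD·DC·BDD·CD·BDD·BDD·CD·BDD·BDD·DC·BDD·CD·BDD·BDD·CD·BDD·BDD
    A ↦ AB
    B ↦ CD
    C ↦ DC
    D ↦ BDD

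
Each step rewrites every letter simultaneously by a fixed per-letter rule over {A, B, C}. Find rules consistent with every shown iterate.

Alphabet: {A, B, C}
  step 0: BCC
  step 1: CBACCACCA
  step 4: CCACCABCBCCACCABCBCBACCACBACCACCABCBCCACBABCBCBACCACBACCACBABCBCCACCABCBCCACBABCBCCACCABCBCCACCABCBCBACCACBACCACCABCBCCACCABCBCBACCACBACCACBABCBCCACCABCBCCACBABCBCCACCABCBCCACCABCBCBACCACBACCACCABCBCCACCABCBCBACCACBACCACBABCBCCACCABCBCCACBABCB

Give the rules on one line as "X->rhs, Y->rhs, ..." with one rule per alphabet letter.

A->BCB, B->CBA, C->CCA

  step 0 ⇒ step 1: BCC ⇒ CBA·CCA·CCA
    B ↦ CBA
    C ↦ CCA
    A ↦ BCB  (constrained at step 1)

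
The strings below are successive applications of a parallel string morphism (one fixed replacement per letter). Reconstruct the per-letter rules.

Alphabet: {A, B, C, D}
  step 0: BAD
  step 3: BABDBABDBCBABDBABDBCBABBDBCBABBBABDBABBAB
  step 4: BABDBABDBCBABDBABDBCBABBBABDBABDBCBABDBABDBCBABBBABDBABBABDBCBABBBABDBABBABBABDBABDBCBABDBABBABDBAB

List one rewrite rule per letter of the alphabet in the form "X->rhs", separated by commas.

A->D, B->BAB, C->B, D->DBC

  step 3 ⇒ step 4: BABDBABDBCBABDBABDBCBABBDBCBABBBABDBABBAB ⇒ BAB·D·BAB·DBC·BAB·D·BAB·DBC·BAB·B·BAB·D·BAB·DBC·BAB·D·BAB·DBC·BAB·B·BAB·D·BAB·BAB·DBC·BAB·B·BAB·D·BAB·BAB·BAB·D·BAB·DBC·BAB·D·BAB·BAB·D·BAB
    A ↦ D
    B ↦ BAB
    C ↦ B
    D ↦ DBC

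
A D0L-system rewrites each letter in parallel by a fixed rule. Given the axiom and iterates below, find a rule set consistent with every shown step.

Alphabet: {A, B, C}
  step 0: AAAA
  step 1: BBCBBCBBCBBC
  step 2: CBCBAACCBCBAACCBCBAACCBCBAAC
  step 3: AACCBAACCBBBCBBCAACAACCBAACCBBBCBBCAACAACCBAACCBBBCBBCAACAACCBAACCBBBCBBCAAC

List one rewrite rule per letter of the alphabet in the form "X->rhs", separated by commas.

A->BBC, B->CB, C->AAC

  step 2 ⇒ step 3: CBCBAACCBCBAACCBCBAACCBCBAAC ⇒ AAC·CB·AAC·CB·BBC·BBC·AAC·AAC·CB·AAC·CB·BBC·BBC·AAC·AAC·CB·AAC·CB·BBC·BBC·AAC·AAC·CB·AAC·CB·BBC·BBC·AAC
    A ↦ BBC
    B ↦ CB
    C ↦ AAC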